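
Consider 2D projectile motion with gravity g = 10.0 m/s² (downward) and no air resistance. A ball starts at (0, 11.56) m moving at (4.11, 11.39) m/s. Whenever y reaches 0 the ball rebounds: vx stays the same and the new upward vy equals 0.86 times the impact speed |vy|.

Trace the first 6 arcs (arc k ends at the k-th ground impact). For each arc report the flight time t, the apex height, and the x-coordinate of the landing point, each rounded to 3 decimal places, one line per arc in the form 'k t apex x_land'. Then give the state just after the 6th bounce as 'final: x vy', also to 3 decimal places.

1 3.039 18.047 12.490
2 3.268 13.347 25.920
3 2.810 9.872 37.470
4 2.417 7.301 47.403
5 2.078 5.400 55.945
6 1.787 3.994 63.292
final: 63.292 7.686

Arc 1: start y=11.560, vy=11.390 → t=3.039, apex=18.047, x_land=12.490, impact vy=-18.998
  bounce: vy ← 0.86·18.998 = 16.338
Arc 2: start y=0.000, vy=16.338 → t=3.268, apex=13.347, x_land=25.920, impact vy=-16.338
  bounce: vy ← 0.86·16.338 = 14.051
Arc 3: start y=0.000, vy=14.051 → t=2.810, apex=9.872, x_land=37.470, impact vy=-14.051
  bounce: vy ← 0.86·14.051 = 12.084
Arc 4: start y=0.000, vy=12.084 → t=2.417, apex=7.301, x_land=47.403, impact vy=-12.084
  bounce: vy ← 0.86·12.084 = 10.392
Arc 5: start y=0.000, vy=10.392 → t=2.078, apex=5.400, x_land=55.945, impact vy=-10.392
  bounce: vy ← 0.86·10.392 = 8.937
Arc 6: start y=0.000, vy=8.937 → t=1.787, apex=3.994, x_land=63.292, impact vy=-8.937
  bounce: vy ← 0.86·8.937 = 7.686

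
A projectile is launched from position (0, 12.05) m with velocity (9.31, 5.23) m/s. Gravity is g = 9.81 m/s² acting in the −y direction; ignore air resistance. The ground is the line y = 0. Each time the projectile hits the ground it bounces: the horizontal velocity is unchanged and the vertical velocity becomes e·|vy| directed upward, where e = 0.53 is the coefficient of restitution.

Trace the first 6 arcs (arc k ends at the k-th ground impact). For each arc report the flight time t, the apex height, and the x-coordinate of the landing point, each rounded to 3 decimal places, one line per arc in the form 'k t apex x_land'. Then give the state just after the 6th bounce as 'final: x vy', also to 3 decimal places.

Arc 1: start y=12.050, vy=5.230 → t=2.189, apex=13.444, x_land=20.377, impact vy=-16.241
  bounce: vy ← 0.53·16.241 = 8.608
Arc 2: start y=0.000, vy=8.608 → t=1.755, apex=3.776, x_land=36.715, impact vy=-8.608
  bounce: vy ← 0.53·8.608 = 4.562
Arc 3: start y=0.000, vy=4.562 → t=0.930, apex=1.061, x_land=45.374, impact vy=-4.562
  bounce: vy ← 0.53·4.562 = 2.418
Arc 4: start y=0.000, vy=2.418 → t=0.493, apex=0.298, x_land=49.963, impact vy=-2.418
  bounce: vy ← 0.53·2.418 = 1.282
Arc 5: start y=0.000, vy=1.282 → t=0.261, apex=0.084, x_land=52.396, impact vy=-1.282
  bounce: vy ← 0.53·1.282 = 0.679
Arc 6: start y=0.000, vy=0.679 → t=0.138, apex=0.024, x_land=53.685, impact vy=-0.679
  bounce: vy ← 0.53·0.679 = 0.360

1 2.189 13.444 20.377
2 1.755 3.776 36.715
3 0.930 1.061 45.374
4 0.493 0.298 49.963
5 0.261 0.084 52.396
6 0.138 0.024 53.685
final: 53.685 0.360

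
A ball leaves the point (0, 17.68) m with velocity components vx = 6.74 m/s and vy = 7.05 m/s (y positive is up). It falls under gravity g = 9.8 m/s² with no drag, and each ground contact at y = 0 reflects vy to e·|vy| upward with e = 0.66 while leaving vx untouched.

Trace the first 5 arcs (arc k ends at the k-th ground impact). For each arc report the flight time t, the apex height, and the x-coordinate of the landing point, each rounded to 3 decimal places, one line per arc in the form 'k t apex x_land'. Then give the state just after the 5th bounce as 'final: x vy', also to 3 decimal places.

Arc 1: start y=17.680, vy=7.050 → t=2.751, apex=20.216, x_land=18.539, impact vy=-19.906
  bounce: vy ← 0.66·19.906 = 13.138
Arc 2: start y=0.000, vy=13.138 → t=2.681, apex=8.806, x_land=36.610, impact vy=-13.138
  bounce: vy ← 0.66·13.138 = 8.671
Arc 3: start y=0.000, vy=8.671 → t=1.770, apex=3.836, x_land=48.537, impact vy=-8.671
  bounce: vy ← 0.66·8.671 = 5.723
Arc 4: start y=0.000, vy=5.723 → t=1.168, apex=1.671, x_land=56.408, impact vy=-5.723
  bounce: vy ← 0.66·5.723 = 3.777
Arc 5: start y=0.000, vy=3.777 → t=0.771, apex=0.728, x_land=61.604, impact vy=-3.777
  bounce: vy ← 0.66·3.777 = 2.493

1 2.751 20.216 18.539
2 2.681 8.806 36.610
3 1.770 3.836 48.537
4 1.168 1.671 56.408
5 0.771 0.728 61.604
final: 61.604 2.493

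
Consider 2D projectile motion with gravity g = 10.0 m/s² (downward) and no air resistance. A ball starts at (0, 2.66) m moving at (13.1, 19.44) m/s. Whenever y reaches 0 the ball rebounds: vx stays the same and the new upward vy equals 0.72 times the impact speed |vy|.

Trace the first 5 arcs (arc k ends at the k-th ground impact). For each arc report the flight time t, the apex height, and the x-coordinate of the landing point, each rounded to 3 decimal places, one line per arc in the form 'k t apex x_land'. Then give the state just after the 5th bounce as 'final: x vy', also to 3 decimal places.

1 4.020 21.556 52.666
2 2.990 11.174 91.834
3 2.153 5.793 120.035
4 1.550 3.003 140.340
5 1.116 1.557 154.959
final: 154.959 4.018

Arc 1: start y=2.660, vy=19.440 → t=4.020, apex=21.556, x_land=52.666, impact vy=-20.763
  bounce: vy ← 0.72·20.763 = 14.950
Arc 2: start y=0.000, vy=14.950 → t=2.990, apex=11.174, x_land=91.834, impact vy=-14.950
  bounce: vy ← 0.72·14.950 = 10.764
Arc 3: start y=0.000, vy=10.764 → t=2.153, apex=5.793, x_land=120.035, impact vy=-10.764
  bounce: vy ← 0.72·10.764 = 7.750
Arc 4: start y=0.000, vy=7.750 → t=1.550, apex=3.003, x_land=140.340, impact vy=-7.750
  bounce: vy ← 0.72·7.750 = 5.580
Arc 5: start y=0.000, vy=5.580 → t=1.116, apex=1.557, x_land=154.959, impact vy=-5.580
  bounce: vy ← 0.72·5.580 = 4.018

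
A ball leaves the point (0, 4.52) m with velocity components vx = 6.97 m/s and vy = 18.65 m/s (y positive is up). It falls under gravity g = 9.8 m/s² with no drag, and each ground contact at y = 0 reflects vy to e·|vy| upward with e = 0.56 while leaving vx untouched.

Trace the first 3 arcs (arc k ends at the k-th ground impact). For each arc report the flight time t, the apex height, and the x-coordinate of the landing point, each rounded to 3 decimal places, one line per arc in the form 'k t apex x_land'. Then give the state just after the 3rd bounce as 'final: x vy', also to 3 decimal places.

1 4.035 22.266 28.122
2 2.387 6.983 44.763
3 1.337 2.190 54.082
final: 54.082 3.669

Arc 1: start y=4.520, vy=18.650 → t=4.035, apex=22.266, x_land=28.122, impact vy=-20.891
  bounce: vy ← 0.56·20.891 = 11.699
Arc 2: start y=0.000, vy=11.699 → t=2.387, apex=6.983, x_land=44.763, impact vy=-11.699
  bounce: vy ← 0.56·11.699 = 6.551
Arc 3: start y=0.000, vy=6.551 → t=1.337, apex=2.190, x_land=54.082, impact vy=-6.551
  bounce: vy ← 0.56·6.551 = 3.669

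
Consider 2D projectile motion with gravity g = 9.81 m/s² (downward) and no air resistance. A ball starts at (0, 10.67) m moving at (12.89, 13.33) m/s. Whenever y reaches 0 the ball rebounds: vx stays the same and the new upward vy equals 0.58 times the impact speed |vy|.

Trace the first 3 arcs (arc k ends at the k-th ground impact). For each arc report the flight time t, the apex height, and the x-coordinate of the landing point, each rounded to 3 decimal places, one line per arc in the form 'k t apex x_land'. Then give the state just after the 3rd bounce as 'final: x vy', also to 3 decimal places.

1 3.364 19.727 43.365
2 2.326 6.636 73.351
3 1.349 2.232 90.743
final: 90.743 3.838

Arc 1: start y=10.670, vy=13.330 → t=3.364, apex=19.727, x_land=43.365, impact vy=-19.673
  bounce: vy ← 0.58·19.673 = 11.410
Arc 2: start y=0.000, vy=11.410 → t=2.326, apex=6.636, x_land=73.351, impact vy=-11.410
  bounce: vy ← 0.58·11.410 = 6.618
Arc 3: start y=0.000, vy=6.618 → t=1.349, apex=2.232, x_land=90.743, impact vy=-6.618
  bounce: vy ← 0.58·6.618 = 3.838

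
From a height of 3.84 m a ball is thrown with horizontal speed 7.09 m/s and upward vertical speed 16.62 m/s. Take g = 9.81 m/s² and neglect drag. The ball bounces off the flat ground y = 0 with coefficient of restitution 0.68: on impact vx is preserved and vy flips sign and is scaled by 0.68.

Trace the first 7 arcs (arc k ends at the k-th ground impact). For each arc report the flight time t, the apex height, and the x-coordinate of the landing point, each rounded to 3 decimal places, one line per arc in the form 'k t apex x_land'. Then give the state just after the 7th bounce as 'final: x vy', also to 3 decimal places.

Arc 1: start y=3.840, vy=16.620 → t=3.606, apex=17.919, x_land=25.563, impact vy=-18.750
  bounce: vy ← 0.68·18.750 = 12.750
Arc 2: start y=0.000, vy=12.750 → t=2.599, apex=8.286, x_land=43.993, impact vy=-12.750
  bounce: vy ← 0.68·12.750 = 8.670
Arc 3: start y=0.000, vy=8.670 → t=1.768, apex=3.831, x_land=56.525, impact vy=-8.670
  bounce: vy ← 0.68·8.670 = 5.896
Arc 4: start y=0.000, vy=5.896 → t=1.202, apex=1.772, x_land=65.047, impact vy=-5.896
  bounce: vy ← 0.68·5.896 = 4.009
Arc 5: start y=0.000, vy=4.009 → t=0.817, apex=0.819, x_land=70.842, impact vy=-4.009
  bounce: vy ← 0.68·4.009 = 2.726
Arc 6: start y=0.000, vy=2.726 → t=0.556, apex=0.379, x_land=74.782, impact vy=-2.726
  bounce: vy ← 0.68·2.726 = 1.854
Arc 7: start y=0.000, vy=1.854 → t=0.378, apex=0.175, x_land=77.462, impact vy=-1.854
  bounce: vy ← 0.68·1.854 = 1.261

1 3.606 17.919 25.563
2 2.599 8.286 43.993
3 1.768 3.831 56.525
4 1.202 1.772 65.047
5 0.817 0.819 70.842
6 0.556 0.379 74.782
7 0.378 0.175 77.462
final: 77.462 1.261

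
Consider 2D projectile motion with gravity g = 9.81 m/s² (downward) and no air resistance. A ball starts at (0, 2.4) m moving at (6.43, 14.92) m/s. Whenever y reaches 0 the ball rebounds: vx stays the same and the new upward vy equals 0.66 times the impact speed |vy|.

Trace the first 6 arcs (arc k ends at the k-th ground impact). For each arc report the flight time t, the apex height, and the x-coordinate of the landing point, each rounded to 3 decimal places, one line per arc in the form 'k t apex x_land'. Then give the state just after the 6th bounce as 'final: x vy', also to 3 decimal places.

1 3.195 13.746 20.543
2 2.210 5.988 34.752
3 1.458 2.608 44.130
4 0.963 1.136 50.319
5 0.635 0.495 54.404
6 0.419 0.216 57.100
final: 57.100 1.357

Arc 1: start y=2.400, vy=14.920 → t=3.195, apex=13.746, x_land=20.543, impact vy=-16.422
  bounce: vy ← 0.66·16.422 = 10.839
Arc 2: start y=0.000, vy=10.839 → t=2.210, apex=5.988, x_land=34.752, impact vy=-10.839
  bounce: vy ← 0.66·10.839 = 7.154
Arc 3: start y=0.000, vy=7.154 → t=1.458, apex=2.608, x_land=44.130, impact vy=-7.154
  bounce: vy ← 0.66·7.154 = 4.721
Arc 4: start y=0.000, vy=4.721 → t=0.963, apex=1.136, x_land=50.319, impact vy=-4.721
  bounce: vy ← 0.66·4.721 = 3.116
Arc 5: start y=0.000, vy=3.116 → t=0.635, apex=0.495, x_land=54.404, impact vy=-3.116
  bounce: vy ← 0.66·3.116 = 2.057
Arc 6: start y=0.000, vy=2.057 → t=0.419, apex=0.216, x_land=57.100, impact vy=-2.057
  bounce: vy ← 0.66·2.057 = 1.357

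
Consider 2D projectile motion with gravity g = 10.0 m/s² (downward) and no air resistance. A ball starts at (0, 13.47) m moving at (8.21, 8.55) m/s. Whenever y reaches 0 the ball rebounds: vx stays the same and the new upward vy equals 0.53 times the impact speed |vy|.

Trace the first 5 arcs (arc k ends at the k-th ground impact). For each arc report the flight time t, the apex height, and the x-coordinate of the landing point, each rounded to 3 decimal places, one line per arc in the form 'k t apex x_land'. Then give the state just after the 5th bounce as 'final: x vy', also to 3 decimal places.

1 2.706 17.125 22.214
2 1.962 4.810 38.319
3 1.040 1.351 46.855
4 0.551 0.380 51.380
5 0.292 0.107 53.777
final: 53.777 0.774

Arc 1: start y=13.470, vy=8.550 → t=2.706, apex=17.125, x_land=22.214, impact vy=-18.507
  bounce: vy ← 0.53·18.507 = 9.809
Arc 2: start y=0.000, vy=9.809 → t=1.962, apex=4.810, x_land=38.319, impact vy=-9.809
  bounce: vy ← 0.53·9.809 = 5.199
Arc 3: start y=0.000, vy=5.199 → t=1.040, apex=1.351, x_land=46.855, impact vy=-5.199
  bounce: vy ← 0.53·5.199 = 2.755
Arc 4: start y=0.000, vy=2.755 → t=0.551, apex=0.380, x_land=51.380, impact vy=-2.755
  bounce: vy ← 0.53·2.755 = 1.460
Arc 5: start y=0.000, vy=1.460 → t=0.292, apex=0.107, x_land=53.777, impact vy=-1.460
  bounce: vy ← 0.53·1.460 = 0.774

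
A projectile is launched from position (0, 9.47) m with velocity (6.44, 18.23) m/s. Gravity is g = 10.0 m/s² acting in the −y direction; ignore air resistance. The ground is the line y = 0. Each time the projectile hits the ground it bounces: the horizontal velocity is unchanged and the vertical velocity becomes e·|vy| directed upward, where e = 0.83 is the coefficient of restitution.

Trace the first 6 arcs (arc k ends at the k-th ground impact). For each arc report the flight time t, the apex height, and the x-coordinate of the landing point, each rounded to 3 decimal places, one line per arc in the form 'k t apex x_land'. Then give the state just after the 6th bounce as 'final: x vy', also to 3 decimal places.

1 4.107 26.087 26.450
2 3.792 17.971 50.868
3 3.147 12.380 71.136
4 2.612 8.529 87.958
5 2.168 5.875 101.920
6 1.799 4.048 113.508
final: 113.508 7.468

Arc 1: start y=9.470, vy=18.230 → t=4.107, apex=26.087, x_land=26.450, impact vy=-22.841
  bounce: vy ← 0.83·22.841 = 18.958
Arc 2: start y=0.000, vy=18.958 → t=3.792, apex=17.971, x_land=50.868, impact vy=-18.958
  bounce: vy ← 0.83·18.958 = 15.735
Arc 3: start y=0.000, vy=15.735 → t=3.147, apex=12.380, x_land=71.136, impact vy=-15.735
  bounce: vy ← 0.83·15.735 = 13.060
Arc 4: start y=0.000, vy=13.060 → t=2.612, apex=8.529, x_land=87.958, impact vy=-13.060
  bounce: vy ← 0.83·13.060 = 10.840
Arc 5: start y=0.000, vy=10.840 → t=2.168, apex=5.875, x_land=101.920, impact vy=-10.840
  bounce: vy ← 0.83·10.840 = 8.997
Arc 6: start y=0.000, vy=8.997 → t=1.799, apex=4.048, x_land=113.508, impact vy=-8.997
  bounce: vy ← 0.83·8.997 = 7.468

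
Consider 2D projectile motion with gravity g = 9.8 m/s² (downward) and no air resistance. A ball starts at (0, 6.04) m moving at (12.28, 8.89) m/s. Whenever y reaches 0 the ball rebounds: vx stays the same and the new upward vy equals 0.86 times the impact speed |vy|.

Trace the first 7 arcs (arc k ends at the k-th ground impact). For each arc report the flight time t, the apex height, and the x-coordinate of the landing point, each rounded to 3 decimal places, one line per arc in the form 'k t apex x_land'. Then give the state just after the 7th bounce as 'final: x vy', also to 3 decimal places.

1 2.341 10.072 28.746
2 2.466 7.449 59.028
3 2.121 5.510 85.071
4 1.824 4.075 107.468
5 1.569 3.014 126.730
6 1.349 2.229 143.294
7 1.160 1.649 157.540
final: 157.540 4.889

Arc 1: start y=6.040, vy=8.890 → t=2.341, apex=10.072, x_land=28.746, impact vy=-14.050
  bounce: vy ← 0.86·14.050 = 12.083
Arc 2: start y=0.000, vy=12.083 → t=2.466, apex=7.449, x_land=59.028, impact vy=-12.083
  bounce: vy ← 0.86·12.083 = 10.392
Arc 3: start y=0.000, vy=10.392 → t=2.121, apex=5.510, x_land=85.071, impact vy=-10.392
  bounce: vy ← 0.86·10.392 = 8.937
Arc 4: start y=0.000, vy=8.937 → t=1.824, apex=4.075, x_land=107.468, impact vy=-8.937
  bounce: vy ← 0.86·8.937 = 7.686
Arc 5: start y=0.000, vy=7.686 → t=1.569, apex=3.014, x_land=126.730, impact vy=-7.686
  bounce: vy ← 0.86·7.686 = 6.610
Arc 6: start y=0.000, vy=6.610 → t=1.349, apex=2.229, x_land=143.294, impact vy=-6.610
  bounce: vy ← 0.86·6.610 = 5.684
Arc 7: start y=0.000, vy=5.684 → t=1.160, apex=1.649, x_land=157.540, impact vy=-5.684
  bounce: vy ← 0.86·5.684 = 4.889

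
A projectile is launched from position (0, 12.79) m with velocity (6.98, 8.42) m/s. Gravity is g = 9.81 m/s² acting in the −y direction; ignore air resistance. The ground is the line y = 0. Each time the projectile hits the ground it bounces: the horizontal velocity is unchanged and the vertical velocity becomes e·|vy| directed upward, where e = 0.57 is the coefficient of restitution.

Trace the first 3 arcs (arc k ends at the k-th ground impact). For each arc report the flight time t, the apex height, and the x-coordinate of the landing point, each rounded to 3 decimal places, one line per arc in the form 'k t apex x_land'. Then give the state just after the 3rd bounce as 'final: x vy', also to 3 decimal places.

Arc 1: start y=12.790, vy=8.420 → t=2.687, apex=16.403, x_land=18.755, impact vy=-17.940
  bounce: vy ← 0.57·17.940 = 10.226
Arc 2: start y=0.000, vy=10.226 → t=2.085, apex=5.329, x_land=33.307, impact vy=-10.226
  bounce: vy ← 0.57·10.226 = 5.829
Arc 3: start y=0.000, vy=5.829 → t=1.188, apex=1.732, x_land=41.601, impact vy=-5.829
  bounce: vy ← 0.57·5.829 = 3.322

1 2.687 16.403 18.755
2 2.085 5.329 33.307
3 1.188 1.732 41.601
final: 41.601 3.322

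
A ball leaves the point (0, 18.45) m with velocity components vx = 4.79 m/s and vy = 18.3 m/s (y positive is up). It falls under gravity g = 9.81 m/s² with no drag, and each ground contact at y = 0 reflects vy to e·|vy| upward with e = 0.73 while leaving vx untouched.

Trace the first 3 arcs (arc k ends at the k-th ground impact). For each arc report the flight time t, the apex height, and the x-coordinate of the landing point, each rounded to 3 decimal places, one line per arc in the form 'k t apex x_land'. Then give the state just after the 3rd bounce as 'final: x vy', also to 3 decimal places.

Arc 1: start y=18.450, vy=18.300 → t=4.556, apex=35.519, x_land=21.825, impact vy=-26.398
  bounce: vy ← 0.73·26.398 = 19.271
Arc 2: start y=0.000, vy=19.271 → t=3.929, apex=18.928, x_land=40.644, impact vy=-19.271
  bounce: vy ← 0.73·19.271 = 14.068
Arc 3: start y=0.000, vy=14.068 → t=2.868, apex=10.087, x_land=54.382, impact vy=-14.068
  bounce: vy ← 0.73·14.068 = 10.269

1 4.556 35.519 21.825
2 3.929 18.928 40.644
3 2.868 10.087 54.382
final: 54.382 10.269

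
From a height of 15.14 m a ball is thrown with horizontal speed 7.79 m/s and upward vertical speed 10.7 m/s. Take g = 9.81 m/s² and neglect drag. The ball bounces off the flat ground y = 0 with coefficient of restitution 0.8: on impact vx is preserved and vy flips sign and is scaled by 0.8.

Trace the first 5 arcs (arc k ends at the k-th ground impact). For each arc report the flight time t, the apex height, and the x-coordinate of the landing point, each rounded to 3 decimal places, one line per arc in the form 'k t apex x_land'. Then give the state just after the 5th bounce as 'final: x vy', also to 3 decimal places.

Arc 1: start y=15.140, vy=10.700 → t=3.159, apex=20.975, x_land=24.606, impact vy=-20.286
  bounce: vy ← 0.8·20.286 = 16.229
Arc 2: start y=0.000, vy=16.229 → t=3.309, apex=13.424, x_land=50.381, impact vy=-16.229
  bounce: vy ← 0.8·16.229 = 12.983
Arc 3: start y=0.000, vy=12.983 → t=2.647, apex=8.592, x_land=71.000, impact vy=-12.983
  bounce: vy ← 0.8·12.983 = 10.387
Arc 4: start y=0.000, vy=10.387 → t=2.118, apex=5.499, x_land=87.496, impact vy=-10.387
  bounce: vy ← 0.8·10.387 = 8.309
Arc 5: start y=0.000, vy=8.309 → t=1.694, apex=3.519, x_land=100.693, impact vy=-8.309
  bounce: vy ← 0.8·8.309 = 6.647

1 3.159 20.975 24.606
2 3.309 13.424 50.381
3 2.647 8.592 71.000
4 2.118 5.499 87.496
5 1.694 3.519 100.693
final: 100.693 6.647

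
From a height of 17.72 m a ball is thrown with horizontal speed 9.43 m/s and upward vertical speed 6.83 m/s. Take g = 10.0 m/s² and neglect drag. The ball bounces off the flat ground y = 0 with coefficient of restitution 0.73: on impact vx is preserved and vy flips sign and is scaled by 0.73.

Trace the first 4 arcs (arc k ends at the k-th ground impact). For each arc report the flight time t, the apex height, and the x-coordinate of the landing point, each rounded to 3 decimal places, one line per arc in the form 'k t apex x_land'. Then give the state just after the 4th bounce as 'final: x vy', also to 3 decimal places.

Arc 1: start y=17.720, vy=6.830 → t=2.686, apex=20.052, x_land=25.325, impact vy=-20.026
  bounce: vy ← 0.73·20.026 = 14.619
Arc 2: start y=0.000, vy=14.619 → t=2.924, apex=10.686, x_land=52.897, impact vy=-14.619
  bounce: vy ← 0.73·14.619 = 10.672
Arc 3: start y=0.000, vy=10.672 → t=2.134, apex=5.695, x_land=73.024, impact vy=-10.672
  bounce: vy ← 0.73·10.672 = 7.791
Arc 4: start y=0.000, vy=7.791 → t=1.558, apex=3.035, x_land=87.717, impact vy=-7.791
  bounce: vy ← 0.73·7.791 = 5.687

1 2.686 20.052 25.325
2 2.924 10.686 52.897
3 2.134 5.695 73.024
4 1.558 3.035 87.717
final: 87.717 5.687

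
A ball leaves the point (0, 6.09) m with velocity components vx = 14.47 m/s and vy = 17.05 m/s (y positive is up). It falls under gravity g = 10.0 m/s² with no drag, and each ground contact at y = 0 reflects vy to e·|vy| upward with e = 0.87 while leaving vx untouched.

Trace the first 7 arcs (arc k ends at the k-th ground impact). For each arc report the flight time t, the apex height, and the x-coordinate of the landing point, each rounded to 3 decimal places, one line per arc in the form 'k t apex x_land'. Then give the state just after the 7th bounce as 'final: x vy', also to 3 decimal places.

Arc 1: start y=6.090, vy=17.050 → t=3.736, apex=20.625, x_land=54.060, impact vy=-20.310
  bounce: vy ← 0.87·20.310 = 17.670
Arc 2: start y=0.000, vy=17.670 → t=3.534, apex=15.611, x_land=105.197, impact vy=-17.670
  bounce: vy ← 0.87·17.670 = 15.373
Arc 3: start y=0.000, vy=15.373 → t=3.075, apex=11.816, x_land=149.685, impact vy=-15.373
  bounce: vy ← 0.87·15.373 = 13.374
Arc 4: start y=0.000, vy=13.374 → t=2.675, apex=8.944, x_land=188.391, impact vy=-13.374
  bounce: vy ← 0.87·13.374 = 11.636
Arc 5: start y=0.000, vy=11.636 → t=2.327, apex=6.769, x_land=222.064, impact vy=-11.636
  bounce: vy ← 0.87·11.636 = 10.123
Arc 6: start y=0.000, vy=10.123 → t=2.025, apex=5.124, x_land=251.360, impact vy=-10.123
  bounce: vy ← 0.87·10.123 = 8.807
Arc 7: start y=0.000, vy=8.807 → t=1.761, apex=3.878, x_land=276.848, impact vy=-8.807
  bounce: vy ← 0.87·8.807 = 7.662

1 3.736 20.625 54.060
2 3.534 15.611 105.197
3 3.075 11.816 149.685
4 2.675 8.944 188.391
5 2.327 6.769 222.064
6 2.025 5.124 251.360
7 1.761 3.878 276.848
final: 276.848 7.662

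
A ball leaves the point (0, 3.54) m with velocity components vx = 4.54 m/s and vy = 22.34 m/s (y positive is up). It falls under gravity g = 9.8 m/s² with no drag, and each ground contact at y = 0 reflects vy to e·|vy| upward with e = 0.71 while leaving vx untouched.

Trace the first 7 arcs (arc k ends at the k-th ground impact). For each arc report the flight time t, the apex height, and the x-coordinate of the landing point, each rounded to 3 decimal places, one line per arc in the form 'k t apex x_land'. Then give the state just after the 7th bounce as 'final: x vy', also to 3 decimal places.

1 4.712 29.003 21.395
2 3.455 14.620 37.079
3 2.453 7.370 48.215
4 1.742 3.715 56.122
5 1.236 1.873 61.735
6 0.878 0.944 65.721
7 0.623 0.476 68.551
final: 68.551 2.168

Arc 1: start y=3.540, vy=22.340 → t=4.712, apex=29.003, x_land=21.395, impact vy=-23.842
  bounce: vy ← 0.71·23.842 = 16.928
Arc 2: start y=0.000, vy=16.928 → t=3.455, apex=14.620, x_land=37.079, impact vy=-16.928
  bounce: vy ← 0.71·16.928 = 12.019
Arc 3: start y=0.000, vy=12.019 → t=2.453, apex=7.370, x_land=48.215, impact vy=-12.019
  bounce: vy ← 0.71·12.019 = 8.533
Arc 4: start y=0.000, vy=8.533 → t=1.742, apex=3.715, x_land=56.122, impact vy=-8.533
  bounce: vy ← 0.71·8.533 = 6.059
Arc 5: start y=0.000, vy=6.059 → t=1.236, apex=1.873, x_land=61.735, impact vy=-6.059
  bounce: vy ← 0.71·6.059 = 4.302
Arc 6: start y=0.000, vy=4.302 → t=0.878, apex=0.944, x_land=65.721, impact vy=-4.302
  bounce: vy ← 0.71·4.302 = 3.054
Arc 7: start y=0.000, vy=3.054 → t=0.623, apex=0.476, x_land=68.551, impact vy=-3.054
  bounce: vy ← 0.71·3.054 = 2.168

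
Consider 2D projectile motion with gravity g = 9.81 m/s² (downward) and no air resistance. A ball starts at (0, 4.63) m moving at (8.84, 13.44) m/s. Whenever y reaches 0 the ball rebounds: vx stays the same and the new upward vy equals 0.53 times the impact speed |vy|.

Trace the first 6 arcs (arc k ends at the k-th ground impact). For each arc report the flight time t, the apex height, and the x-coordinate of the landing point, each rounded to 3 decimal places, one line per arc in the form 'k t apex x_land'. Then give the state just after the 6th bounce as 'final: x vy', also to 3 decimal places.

1 3.050 13.837 26.958
2 1.780 3.887 42.697
3 0.944 1.092 51.038
4 0.500 0.307 55.459
5 0.265 0.086 57.802
6 0.140 0.024 59.043
final: 59.043 0.365

Arc 1: start y=4.630, vy=13.440 → t=3.050, apex=13.837, x_land=26.958, impact vy=-16.476
  bounce: vy ← 0.53·16.476 = 8.733
Arc 2: start y=0.000, vy=8.733 → t=1.780, apex=3.887, x_land=42.697, impact vy=-8.733
  bounce: vy ← 0.53·8.733 = 4.628
Arc 3: start y=0.000, vy=4.628 → t=0.944, apex=1.092, x_land=51.038, impact vy=-4.628
  bounce: vy ← 0.53·4.628 = 2.453
Arc 4: start y=0.000, vy=2.453 → t=0.500, apex=0.307, x_land=55.459, impact vy=-2.453
  bounce: vy ← 0.53·2.453 = 1.300
Arc 5: start y=0.000, vy=1.300 → t=0.265, apex=0.086, x_land=57.802, impact vy=-1.300
  bounce: vy ← 0.53·1.300 = 0.689
Arc 6: start y=0.000, vy=0.689 → t=0.140, apex=0.024, x_land=59.043, impact vy=-0.689
  bounce: vy ← 0.53·0.689 = 0.365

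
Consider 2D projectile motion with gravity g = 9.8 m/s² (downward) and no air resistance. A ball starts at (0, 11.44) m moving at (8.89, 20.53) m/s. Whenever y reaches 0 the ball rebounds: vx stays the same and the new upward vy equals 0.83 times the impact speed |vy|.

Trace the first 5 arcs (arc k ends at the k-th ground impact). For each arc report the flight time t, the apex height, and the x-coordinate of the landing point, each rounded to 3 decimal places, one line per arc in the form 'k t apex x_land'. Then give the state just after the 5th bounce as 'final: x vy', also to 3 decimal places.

1 4.688 32.944 41.675
2 4.304 22.695 79.940
3 3.573 15.635 111.700
4 2.965 10.771 138.060
5 2.461 7.420 159.940
final: 159.940 10.009

Arc 1: start y=11.440, vy=20.530 → t=4.688, apex=32.944, x_land=41.675, impact vy=-25.411
  bounce: vy ← 0.83·25.411 = 21.091
Arc 2: start y=0.000, vy=21.091 → t=4.304, apex=22.695, x_land=79.940, impact vy=-21.091
  bounce: vy ← 0.83·21.091 = 17.505
Arc 3: start y=0.000, vy=17.505 → t=3.573, apex=15.635, x_land=111.700, impact vy=-17.505
  bounce: vy ← 0.83·17.505 = 14.530
Arc 4: start y=0.000, vy=14.530 → t=2.965, apex=10.771, x_land=138.060, impact vy=-14.530
  bounce: vy ← 0.83·14.530 = 12.060
Arc 5: start y=0.000, vy=12.060 → t=2.461, apex=7.420, x_land=159.940, impact vy=-12.060
  bounce: vy ← 0.83·12.060 = 10.009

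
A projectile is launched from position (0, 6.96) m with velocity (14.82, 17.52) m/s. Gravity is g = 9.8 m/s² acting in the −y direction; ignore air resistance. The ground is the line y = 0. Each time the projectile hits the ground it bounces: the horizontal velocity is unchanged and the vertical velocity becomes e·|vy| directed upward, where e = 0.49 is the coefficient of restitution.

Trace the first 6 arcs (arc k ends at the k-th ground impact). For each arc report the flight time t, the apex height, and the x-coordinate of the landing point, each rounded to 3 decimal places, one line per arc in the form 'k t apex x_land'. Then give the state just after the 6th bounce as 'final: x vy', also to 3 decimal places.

Arc 1: start y=6.960, vy=17.520 → t=3.936, apex=22.621, x_land=58.337, impact vy=-21.056
  bounce: vy ← 0.49·21.056 = 10.318
Arc 2: start y=0.000, vy=10.318 → t=2.106, apex=5.431, x_land=89.542, impact vy=-10.318
  bounce: vy ← 0.49·10.318 = 5.056
Arc 3: start y=0.000, vy=5.056 → t=1.032, apex=1.304, x_land=104.833, impact vy=-5.056
  bounce: vy ← 0.49·5.056 = 2.477
Arc 4: start y=0.000, vy=2.477 → t=0.506, apex=0.313, x_land=112.325, impact vy=-2.477
  bounce: vy ← 0.49·2.477 = 1.214
Arc 5: start y=0.000, vy=1.214 → t=0.248, apex=0.075, x_land=115.996, impact vy=-1.214
  bounce: vy ← 0.49·1.214 = 0.595
Arc 6: start y=0.000, vy=0.595 → t=0.121, apex=0.018, x_land=117.795, impact vy=-0.595
  bounce: vy ← 0.49·0.595 = 0.291

1 3.936 22.621 58.337
2 2.106 5.431 89.542
3 1.032 1.304 104.833
4 0.506 0.313 112.325
5 0.248 0.075 115.996
6 0.121 0.018 117.795
final: 117.795 0.291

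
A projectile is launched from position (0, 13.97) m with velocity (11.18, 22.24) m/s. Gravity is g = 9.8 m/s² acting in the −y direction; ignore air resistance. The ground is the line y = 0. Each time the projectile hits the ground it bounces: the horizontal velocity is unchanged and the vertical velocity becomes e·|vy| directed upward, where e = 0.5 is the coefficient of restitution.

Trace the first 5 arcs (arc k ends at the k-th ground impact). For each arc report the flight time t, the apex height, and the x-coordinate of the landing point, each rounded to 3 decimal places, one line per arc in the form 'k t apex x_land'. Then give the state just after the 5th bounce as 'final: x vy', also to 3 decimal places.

1 5.098 39.206 56.996
2 2.829 9.801 88.620
3 1.414 2.450 104.432
4 0.707 0.613 112.338
5 0.354 0.153 116.291
final: 116.291 0.866

Arc 1: start y=13.970, vy=22.240 → t=5.098, apex=39.206, x_land=56.996, impact vy=-27.721
  bounce: vy ← 0.5·27.721 = 13.860
Arc 2: start y=0.000, vy=13.860 → t=2.829, apex=9.801, x_land=88.620, impact vy=-13.860
  bounce: vy ← 0.5·13.860 = 6.930
Arc 3: start y=0.000, vy=6.930 → t=1.414, apex=2.450, x_land=104.432, impact vy=-6.930
  bounce: vy ← 0.5·6.930 = 3.465
Arc 4: start y=0.000, vy=3.465 → t=0.707, apex=0.613, x_land=112.338, impact vy=-3.465
  bounce: vy ← 0.5·3.465 = 1.733
Arc 5: start y=0.000, vy=1.733 → t=0.354, apex=0.153, x_land=116.291, impact vy=-1.733
  bounce: vy ← 0.5·1.733 = 0.866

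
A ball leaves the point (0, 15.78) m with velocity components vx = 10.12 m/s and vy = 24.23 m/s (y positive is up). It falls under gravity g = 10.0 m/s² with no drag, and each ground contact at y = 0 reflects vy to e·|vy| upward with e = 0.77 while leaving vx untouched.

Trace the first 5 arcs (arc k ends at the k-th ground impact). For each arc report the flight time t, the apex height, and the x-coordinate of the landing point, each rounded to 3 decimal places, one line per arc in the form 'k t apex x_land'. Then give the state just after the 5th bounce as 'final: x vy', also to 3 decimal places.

Arc 1: start y=15.780, vy=24.230 → t=5.427, apex=45.135, x_land=54.926, impact vy=-30.045
  bounce: vy ← 0.77·30.045 = 23.135
Arc 2: start y=0.000, vy=23.135 → t=4.627, apex=26.760, x_land=101.750, impact vy=-23.135
  bounce: vy ← 0.77·23.135 = 17.814
Arc 3: start y=0.000, vy=17.814 → t=3.563, apex=15.866, x_land=137.805, impact vy=-17.814
  bounce: vy ← 0.77·17.814 = 13.716
Arc 4: start y=0.000, vy=13.716 → t=2.743, apex=9.407, x_land=165.567, impact vy=-13.716
  bounce: vy ← 0.77·13.716 = 10.562
Arc 5: start y=0.000, vy=10.562 → t=2.112, apex=5.577, x_land=186.944, impact vy=-10.562
  bounce: vy ← 0.77·10.562 = 8.132

1 5.427 45.135 54.926
2 4.627 26.760 101.750
3 3.563 15.866 137.805
4 2.743 9.407 165.567
5 2.112 5.577 186.944
final: 186.944 8.132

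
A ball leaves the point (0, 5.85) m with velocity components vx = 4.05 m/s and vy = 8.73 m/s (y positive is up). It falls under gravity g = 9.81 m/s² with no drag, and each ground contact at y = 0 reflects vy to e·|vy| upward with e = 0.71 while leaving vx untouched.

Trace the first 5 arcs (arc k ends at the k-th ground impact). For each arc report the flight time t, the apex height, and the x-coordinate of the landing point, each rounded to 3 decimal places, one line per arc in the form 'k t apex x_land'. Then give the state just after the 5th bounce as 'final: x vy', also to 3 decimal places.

1 2.299 9.734 9.310
2 2.000 4.907 17.411
3 1.420 2.474 23.164
4 1.008 1.247 27.248
5 0.716 0.629 30.147
final: 30.147 2.493

Arc 1: start y=5.850, vy=8.730 → t=2.299, apex=9.734, x_land=9.310, impact vy=-13.820
  bounce: vy ← 0.71·13.820 = 9.812
Arc 2: start y=0.000, vy=9.812 → t=2.000, apex=4.907, x_land=17.411, impact vy=-9.812
  bounce: vy ← 0.71·9.812 = 6.967
Arc 3: start y=0.000, vy=6.967 → t=1.420, apex=2.474, x_land=23.164, impact vy=-6.967
  bounce: vy ← 0.71·6.967 = 4.946
Arc 4: start y=0.000, vy=4.946 → t=1.008, apex=1.247, x_land=27.248, impact vy=-4.946
  bounce: vy ← 0.71·4.946 = 3.512
Arc 5: start y=0.000, vy=3.512 → t=0.716, apex=0.629, x_land=30.147, impact vy=-3.512
  bounce: vy ← 0.71·3.512 = 2.493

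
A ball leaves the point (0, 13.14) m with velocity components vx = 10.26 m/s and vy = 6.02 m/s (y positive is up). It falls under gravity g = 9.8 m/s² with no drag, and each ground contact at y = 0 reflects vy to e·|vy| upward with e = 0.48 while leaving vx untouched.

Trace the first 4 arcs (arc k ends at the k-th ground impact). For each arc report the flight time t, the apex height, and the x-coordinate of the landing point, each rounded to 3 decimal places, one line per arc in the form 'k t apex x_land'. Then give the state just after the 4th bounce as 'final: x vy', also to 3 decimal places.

Arc 1: start y=13.140, vy=6.020 → t=2.363, apex=14.989, x_land=24.247, impact vy=-17.140
  bounce: vy ← 0.48·17.140 = 8.227
Arc 2: start y=0.000, vy=8.227 → t=1.679, apex=3.453, x_land=41.474, impact vy=-8.227
  bounce: vy ← 0.48·8.227 = 3.949
Arc 3: start y=0.000, vy=3.949 → t=0.806, apex=0.796, x_land=49.743, impact vy=-3.949
  bounce: vy ← 0.48·3.949 = 1.896
Arc 4: start y=0.000, vy=1.896 → t=0.387, apex=0.183, x_land=53.712, impact vy=-1.896
  bounce: vy ← 0.48·1.896 = 0.910

1 2.363 14.989 24.247
2 1.679 3.453 41.474
3 0.806 0.796 49.743
4 0.387 0.183 53.712
final: 53.712 0.910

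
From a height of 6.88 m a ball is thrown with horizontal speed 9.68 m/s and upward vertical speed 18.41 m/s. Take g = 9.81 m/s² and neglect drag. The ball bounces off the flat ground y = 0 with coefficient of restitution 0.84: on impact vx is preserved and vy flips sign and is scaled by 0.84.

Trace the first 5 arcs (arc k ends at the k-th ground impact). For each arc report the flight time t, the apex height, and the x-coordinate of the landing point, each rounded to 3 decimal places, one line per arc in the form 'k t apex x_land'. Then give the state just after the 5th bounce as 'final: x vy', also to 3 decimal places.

Arc 1: start y=6.880, vy=18.410 → t=4.096, apex=24.155, x_land=39.647, impact vy=-21.770
  bounce: vy ← 0.84·21.770 = 18.286
Arc 2: start y=0.000, vy=18.286 → t=3.728, apex=17.044, x_land=75.735, impact vy=-18.286
  bounce: vy ← 0.84·18.286 = 15.361
Arc 3: start y=0.000, vy=15.361 → t=3.132, apex=12.026, x_land=106.049, impact vy=-15.361
  bounce: vy ← 0.84·15.361 = 12.903
Arc 4: start y=0.000, vy=12.903 → t=2.631, apex=8.485, x_land=131.513, impact vy=-12.903
  bounce: vy ← 0.84·12.903 = 10.838
Arc 5: start y=0.000, vy=10.838 → t=2.210, apex=5.987, x_land=152.903, impact vy=-10.838
  bounce: vy ← 0.84·10.838 = 9.104

1 4.096 24.155 39.647
2 3.728 17.044 75.735
3 3.132 12.026 106.049
4 2.631 8.485 131.513
5 2.210 5.987 152.903
final: 152.903 9.104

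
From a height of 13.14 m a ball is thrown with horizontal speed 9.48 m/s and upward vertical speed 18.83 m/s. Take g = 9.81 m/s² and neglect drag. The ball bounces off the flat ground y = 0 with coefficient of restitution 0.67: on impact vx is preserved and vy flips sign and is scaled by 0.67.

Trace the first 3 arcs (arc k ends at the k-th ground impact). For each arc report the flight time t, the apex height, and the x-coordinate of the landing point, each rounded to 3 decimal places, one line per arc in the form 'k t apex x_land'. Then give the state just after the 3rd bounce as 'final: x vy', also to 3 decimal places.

1 4.442 31.212 42.110
2 3.380 14.011 74.155
3 2.265 6.290 95.625
final: 95.625 7.443

Arc 1: start y=13.140, vy=18.830 → t=4.442, apex=31.212, x_land=42.110, impact vy=-24.746
  bounce: vy ← 0.67·24.746 = 16.580
Arc 2: start y=0.000, vy=16.580 → t=3.380, apex=14.011, x_land=74.155, impact vy=-16.580
  bounce: vy ← 0.67·16.580 = 11.109
Arc 3: start y=0.000, vy=11.109 → t=2.265, apex=6.290, x_land=95.625, impact vy=-11.109
  bounce: vy ← 0.67·11.109 = 7.443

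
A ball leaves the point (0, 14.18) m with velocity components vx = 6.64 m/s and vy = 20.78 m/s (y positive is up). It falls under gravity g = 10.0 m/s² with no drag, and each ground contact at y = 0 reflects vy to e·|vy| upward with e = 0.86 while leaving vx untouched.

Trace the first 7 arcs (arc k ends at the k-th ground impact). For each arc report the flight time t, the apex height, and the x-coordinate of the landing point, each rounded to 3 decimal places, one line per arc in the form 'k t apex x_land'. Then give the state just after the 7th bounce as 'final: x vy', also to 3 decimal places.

1 4.753 35.770 31.558
2 4.601 26.456 62.105
3 3.956 19.567 88.376
4 3.403 14.472 110.969
5 2.926 10.703 130.399
6 2.517 7.916 147.108
7 2.164 5.855 161.479
final: 161.479 9.306

Arc 1: start y=14.180, vy=20.780 → t=4.753, apex=35.770, x_land=31.558, impact vy=-26.747
  bounce: vy ← 0.86·26.747 = 23.003
Arc 2: start y=0.000, vy=23.003 → t=4.601, apex=26.456, x_land=62.105, impact vy=-23.003
  bounce: vy ← 0.86·23.003 = 19.782
Arc 3: start y=0.000, vy=19.782 → t=3.956, apex=19.567, x_land=88.376, impact vy=-19.782
  bounce: vy ← 0.86·19.782 = 17.013
Arc 4: start y=0.000, vy=17.013 → t=3.403, apex=14.472, x_land=110.969, impact vy=-17.013
  bounce: vy ← 0.86·17.013 = 14.631
Arc 5: start y=0.000, vy=14.631 → t=2.926, apex=10.703, x_land=130.399, impact vy=-14.631
  bounce: vy ← 0.86·14.631 = 12.583
Arc 6: start y=0.000, vy=12.583 → t=2.517, apex=7.916, x_land=147.108, impact vy=-12.583
  bounce: vy ← 0.86·12.583 = 10.821
Arc 7: start y=0.000, vy=10.821 → t=2.164, apex=5.855, x_land=161.479, impact vy=-10.821
  bounce: vy ← 0.86·10.821 = 9.306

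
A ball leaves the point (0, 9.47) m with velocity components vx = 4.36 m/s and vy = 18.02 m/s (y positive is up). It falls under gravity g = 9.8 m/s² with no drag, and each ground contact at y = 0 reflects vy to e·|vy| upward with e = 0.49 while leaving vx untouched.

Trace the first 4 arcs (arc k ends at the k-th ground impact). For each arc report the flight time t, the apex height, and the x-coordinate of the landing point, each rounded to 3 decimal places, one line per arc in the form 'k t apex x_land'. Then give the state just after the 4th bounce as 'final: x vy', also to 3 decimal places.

Arc 1: start y=9.470, vy=18.020 → t=4.144, apex=26.037, x_land=18.068, impact vy=-22.591
  bounce: vy ← 0.49·22.591 = 11.069
Arc 2: start y=0.000, vy=11.069 → t=2.259, apex=6.252, x_land=27.917, impact vy=-11.069
  bounce: vy ← 0.49·11.069 = 5.424
Arc 3: start y=0.000, vy=5.424 → t=1.107, apex=1.501, x_land=32.743, impact vy=-5.424
  bounce: vy ← 0.49·5.424 = 2.658
Arc 4: start y=0.000, vy=2.658 → t=0.542, apex=0.360, x_land=35.108, impact vy=-2.658
  bounce: vy ← 0.49·2.658 = 1.302

1 4.144 26.037 18.068
2 2.259 6.252 27.917
3 1.107 1.501 32.743
4 0.542 0.360 35.108
final: 35.108 1.302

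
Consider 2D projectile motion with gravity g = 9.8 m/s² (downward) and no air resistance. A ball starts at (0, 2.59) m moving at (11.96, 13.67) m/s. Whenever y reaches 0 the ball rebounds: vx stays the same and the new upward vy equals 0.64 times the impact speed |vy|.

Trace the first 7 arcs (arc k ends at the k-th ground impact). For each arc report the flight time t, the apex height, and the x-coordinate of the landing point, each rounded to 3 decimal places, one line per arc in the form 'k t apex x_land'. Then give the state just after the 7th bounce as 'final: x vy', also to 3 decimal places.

Arc 1: start y=2.590, vy=13.670 → t=2.968, apex=12.124, x_land=35.496, impact vy=-15.415
  bounce: vy ← 0.64·15.415 = 9.866
Arc 2: start y=0.000, vy=9.866 → t=2.013, apex=4.966, x_land=59.577, impact vy=-9.866
  bounce: vy ← 0.64·9.866 = 6.314
Arc 3: start y=0.000, vy=6.314 → t=1.289, apex=2.034, x_land=74.988, impact vy=-6.314
  bounce: vy ← 0.64·6.314 = 4.041
Arc 4: start y=0.000, vy=4.041 → t=0.825, apex=0.833, x_land=84.852, impact vy=-4.041
  bounce: vy ← 0.64·4.041 = 2.586
Arc 5: start y=0.000, vy=2.586 → t=0.528, apex=0.341, x_land=91.164, impact vy=-2.586
  bounce: vy ← 0.64·2.586 = 1.655
Arc 6: start y=0.000, vy=1.655 → t=0.338, apex=0.140, x_land=95.204, impact vy=-1.655
  bounce: vy ← 0.64·1.655 = 1.059
Arc 7: start y=0.000, vy=1.059 → t=0.216, apex=0.057, x_land=97.790, impact vy=-1.059
  bounce: vy ← 0.64·1.059 = 0.678

1 2.968 12.124 35.496
2 2.013 4.966 59.577
3 1.289 2.034 74.988
4 0.825 0.833 84.852
5 0.528 0.341 91.164
6 0.338 0.140 95.204
7 0.216 0.057 97.790
final: 97.790 0.678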